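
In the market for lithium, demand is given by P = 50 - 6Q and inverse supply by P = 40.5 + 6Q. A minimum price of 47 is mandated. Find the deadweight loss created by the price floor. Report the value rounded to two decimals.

Free-market equilibrium: 50 - 6Q = 40.5 + 6Q gives Q* = 0.7917, P* = 45.25.
At P = 47, buyers demand (50 - 47)/6 = 0.5 while sellers would supply more, so the quantity traded is 0.5 at price 47.
At Q = 0.5 the demand price is 47 and the supply price is 43.5. Deadweight loss is the triangle between the curves from 0.5 to 0.7917: (1/2)(47 - 43.5)(0.7917 - 0.5) = 0.5104.

0.51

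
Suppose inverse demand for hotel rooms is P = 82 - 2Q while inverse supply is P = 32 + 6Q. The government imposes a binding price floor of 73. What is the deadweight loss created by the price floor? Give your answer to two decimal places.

Without the control, 82 - 2Q = 32 + 6Q so Q* = 6.25 and P* = 69.5.
At the floor price 73, quantity demanded is (82 - 73)/2 = 4.5; demand is the short side, so Q = 4.5 trades at P = 73.
At Q = 4.5 the demand price is 73 and the supply price is 59. Deadweight loss is the triangle between the curves from 4.5 to 6.25: (1/2)(73 - 59)(6.25 - 4.5) = 12.25.

12.25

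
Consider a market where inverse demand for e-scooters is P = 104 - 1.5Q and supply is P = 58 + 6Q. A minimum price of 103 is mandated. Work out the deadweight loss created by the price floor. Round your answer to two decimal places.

112.07

Free-market equilibrium: 104 - 1.5Q = 58 + 6Q gives Q* = 6.1333, P* = 94.8.
At the floor price 103, quantity demanded is (104 - 103)/1.5 = 0.6667; demand is the short side, so Q = 0.6667 trades at P = 103.
At Q = 0.6667 the demand price is 103 and the supply price is 62. Deadweight loss is the triangle between the curves from 0.6667 to 6.1333: (1/2)(103 - 62)(6.1333 - 0.6667) = 112.0667.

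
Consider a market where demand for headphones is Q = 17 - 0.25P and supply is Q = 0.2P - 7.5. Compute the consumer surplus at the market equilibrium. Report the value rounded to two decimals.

Rewriting demand in inverse form: P = 68 - 4Q.
Rewriting supply in inverse form: P = 37.5 + 5Q.
Set 68 - 4Q = 37.5 + 5Q, which gives 30.5 = 9Q, so Q* = 3.3889 and P* = 68 - 4(3.3889) = 54.4444.
CS is the area between the demand curve and P* from 0 to Q*: (1/2)(3.3889)(13.5556) = 22.9691.

22.97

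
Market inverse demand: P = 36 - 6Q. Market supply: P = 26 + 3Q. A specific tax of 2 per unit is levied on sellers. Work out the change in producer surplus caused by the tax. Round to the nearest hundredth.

-0.67

Pre-tax equilibrium: 36 - 6Q = 26 + 3Q gives Q* = 1.1111, P* = 29.3333.
With the tax, sellers need 2 more per unit: 36 - 6Q = 26 + 3Q + 2, so Q_t = 0.8889. Buyers pay P_b = 30.6667; sellers receive P_s = P_b - 2 = 28.6667.
PS falls from (1/2)(1.1111)(3.3333) = 1.8519 to (1/2)(0.8889)(2.6667) = 1.1852, a change of -0.6667.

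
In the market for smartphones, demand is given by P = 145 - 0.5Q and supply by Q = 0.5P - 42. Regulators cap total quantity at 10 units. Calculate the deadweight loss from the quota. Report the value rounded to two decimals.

259.20

Rewriting supply in inverse form: P = 84 + 2Q.
Without the quota, 145 - 0.5Q = 84 + 2Q gives Q* = 24.4.
At Q = 10 the demand price is 145 - 0.5(10) = 140 and the supply price is 84 + 2(10) = 104.
DWL = (1/2)(gap between curves at 10) x (Q* - 10) = (1/2)(36)(14.4) = 259.2.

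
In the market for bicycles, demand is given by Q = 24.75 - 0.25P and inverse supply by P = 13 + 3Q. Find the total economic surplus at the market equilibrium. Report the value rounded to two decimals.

528.29

Rewriting demand in inverse form: P = 99 - 4Q.
Set 99 - 4Q = 13 + 3Q, which gives 86 = 7Q, so Q* = 12.2857 and P* = 99 - 4(12.2857) = 49.8571.
Total surplus is the full triangle between the curves from 0 to Q*: (1/2)(12.2857)(99 - 13) = 528.2857.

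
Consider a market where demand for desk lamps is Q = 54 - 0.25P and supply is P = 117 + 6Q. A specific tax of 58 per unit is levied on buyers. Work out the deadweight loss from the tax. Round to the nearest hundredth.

168.20

Rewriting demand in inverse form: P = 216 - 4Q.
Pre-tax equilibrium: 216 - 4Q = 117 + 6Q gives Q* = 9.9, P* = 176.4.
With the tax, buyers' net willingness to pay falls by 58: (216 - 58) - 4Q = 117 + 6Q, so Q_t = 4.1. Buyers pay P_b = 199.6; sellers receive P_s = P_b - 58 = 141.6.
The welfare triangle lost has base Q* - Q_t = 5.8 and height t = 58, so DWL = (1/2)(5.8)(58) = 168.2.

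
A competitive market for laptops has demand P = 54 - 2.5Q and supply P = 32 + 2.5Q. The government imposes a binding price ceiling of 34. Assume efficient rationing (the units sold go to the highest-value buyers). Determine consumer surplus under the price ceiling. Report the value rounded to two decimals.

15.20

Free-market equilibrium: 54 - 2.5Q = 32 + 2.5Q gives Q* = 4.4, P* = 43.
At the ceiling price 34, quantity supplied is (34 - 32)/2.5 = 0.8; supply is the short side, so Q = 0.8 trades at P = 34.
The demand price at Q = 0.8 is 52. CS is the trapezoid between demand and 34 over [0, 0.8]: (1/2)[(54 - 34) + (52 - 34)](0.8) = 15.2.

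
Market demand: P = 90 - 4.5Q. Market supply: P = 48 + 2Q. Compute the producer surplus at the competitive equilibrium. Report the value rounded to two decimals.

Setting demand equal to supply, 42 = 6.5Q, so Q* = 6.4615 and P* = 60.9231.
PS is the area between P* and the supply curve from 0 to Q*: (1/2)(6.4615)(12.9231) = 41.7515.

41.75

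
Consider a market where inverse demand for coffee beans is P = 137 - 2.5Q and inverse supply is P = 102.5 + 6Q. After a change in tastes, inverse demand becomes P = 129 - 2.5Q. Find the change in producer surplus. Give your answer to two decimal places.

-20.26

Initial equilibrium: Q_0 = 4.0588, P_0 = 126.8529; CS_0 = (1/2)(4.0588)(10.1471) = 20.5926, PS_0 = (1/2)(4.0588)(24.3529) = 49.4221.
New equilibrium: 129 - 2.5Q = 102.5 + 6Q gives Q_1 = 3.1176, P_1 = 121.2059; CS_1 = 12.1497, PS_1 = 29.1592.
Change in producer surplus = 29.1592 - 49.4221 = -20.263.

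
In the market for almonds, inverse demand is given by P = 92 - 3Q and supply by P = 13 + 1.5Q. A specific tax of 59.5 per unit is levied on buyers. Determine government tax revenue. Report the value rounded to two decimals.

Without the tax, 92 - 3Q = 13 + 1.5Q so Q* = 17.5556 and P* = 39.3333.
With the tax, buyers' net willingness to pay falls by 59.5: (92 - 59.5) - 3Q = 13 + 1.5Q, so Q_t = 4.3333. Buyers pay P_b = 79; sellers receive P_s = P_b - 59.5 = 19.5.
Tax revenue = t x Q_t = 59.5 x 4.3333 = 257.8333.

257.83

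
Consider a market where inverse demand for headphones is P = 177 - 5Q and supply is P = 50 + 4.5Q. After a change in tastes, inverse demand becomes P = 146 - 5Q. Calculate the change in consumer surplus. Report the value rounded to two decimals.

-191.50

Initial equilibrium: Q_0 = 13.3684, P_0 = 110.1579; CS_0 = (1/2)(13.3684)(66.8421) = 446.7867, PS_0 = (1/2)(13.3684)(60.1579) = 402.108.
New equilibrium: 146 - 5Q = 50 + 4.5Q gives Q_1 = 10.1053, P_1 = 95.4737; CS_1 = 255.2909, PS_1 = 229.7618.
Change in consumer surplus = 255.2909 - 446.7867 = -191.4958.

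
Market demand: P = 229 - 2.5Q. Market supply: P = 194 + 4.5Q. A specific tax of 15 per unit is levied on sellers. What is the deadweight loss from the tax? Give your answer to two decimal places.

16.07

Without the tax, 229 - 2.5Q = 194 + 4.5Q so Q* = 5 and P* = 216.5.
A tax on sellers shifts supply up by 15: 229 - 2.5Q = 194 + 4.5Q + 15, so Q_t = 2.8571. Buyers pay P_b = 221.8571; sellers receive P_s = P_b - 15 = 206.8571.
The welfare triangle lost has base Q* - Q_t = 2.1429 and height t = 15, so DWL = (1/2)(2.1429)(15) = 16.0714.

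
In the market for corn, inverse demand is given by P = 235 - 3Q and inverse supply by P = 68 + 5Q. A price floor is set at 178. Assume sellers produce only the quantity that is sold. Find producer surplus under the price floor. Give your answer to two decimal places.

Free-market equilibrium: 235 - 3Q = 68 + 5Q gives Q* = 20.875, P* = 172.375.
At P = 178, buyers demand (235 - 178)/3 = 19 while sellers would supply more, so the quantity traded is 19 at price 178.
The supply price at Q = 19 is 163. PS is the trapezoid between 178 and supply over [0, 19]: (1/2)[(178 - 68) + (178 - 163)](19) = 1187.5.

1187.50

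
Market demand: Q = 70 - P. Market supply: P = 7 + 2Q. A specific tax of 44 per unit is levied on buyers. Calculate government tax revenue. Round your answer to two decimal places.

Rewriting demand in inverse form: P = 70 - Q.
Pre-tax equilibrium: 70 - Q = 7 + 2Q gives Q* = 21, P* = 49.
A tax on buyers shifts demand down by 44: (70 - 44) - Q = 7 + 2Q, so Q_t = 6.3333. Buyers pay P_b = 63.6667; sellers receive P_s = P_b - 44 = 19.6667.
Revenue is the tax times quantity traded: 44 x 6.3333 = 278.6667.

278.67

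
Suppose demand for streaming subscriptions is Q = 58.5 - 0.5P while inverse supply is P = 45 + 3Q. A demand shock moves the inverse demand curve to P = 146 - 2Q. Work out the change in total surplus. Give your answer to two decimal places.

Rewriting demand in inverse form: P = 117 - 2Q.
Initial equilibrium: Q_0 = 14.4, P_0 = 88.2; CS_0 = (1/2)(14.4)(28.8) = 207.36, PS_0 = (1/2)(14.4)(43.2) = 311.04.
New equilibrium: 146 - 2Q = 45 + 3Q gives Q_1 = 20.2, P_1 = 105.6; CS_1 = 408.04, PS_1 = 612.06.
Change in total surplus = (408.04 + 612.06) - (207.36 + 311.04) = 501.7.

501.70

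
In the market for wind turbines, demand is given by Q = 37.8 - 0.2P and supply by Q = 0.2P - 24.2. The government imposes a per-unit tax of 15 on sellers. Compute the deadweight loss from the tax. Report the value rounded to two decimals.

11.25

Rewriting demand in inverse form: P = 189 - 5Q.
Rewriting supply in inverse form: P = 121 + 5Q.
Without the tax, 189 - 5Q = 121 + 5Q so Q* = 6.8 and P* = 155.
A tax on sellers shifts supply up by 15: 189 - 5Q = 121 + 5Q + 15, so Q_t = 5.3. Buyers pay P_b = 162.5; sellers receive P_s = P_b - 15 = 147.5.
The welfare triangle lost has base Q* - Q_t = 1.5 and height t = 15, so DWL = (1/2)(1.5)(15) = 11.25.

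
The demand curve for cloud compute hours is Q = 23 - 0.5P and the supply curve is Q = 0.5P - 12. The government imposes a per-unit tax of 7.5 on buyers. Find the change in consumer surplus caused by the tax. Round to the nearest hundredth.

Rewriting demand in inverse form: P = 46 - 2Q.
Rewriting supply in inverse form: P = 24 + 2Q.
Without the tax, 46 - 2Q = 24 + 2Q so Q* = 5.5 and P* = 35.
With the tax, buyers' net willingness to pay falls by 7.5: (46 - 7.5) - 2Q = 24 + 2Q, so Q_t = 3.625. Buyers pay P_b = 38.75; sellers receive P_s = P_b - 7.5 = 31.25.
CS falls from (1/2)(5.5)(11) = 30.25 to (1/2)(3.625)(7.25) = 13.1406, a change of -17.1094.

-17.11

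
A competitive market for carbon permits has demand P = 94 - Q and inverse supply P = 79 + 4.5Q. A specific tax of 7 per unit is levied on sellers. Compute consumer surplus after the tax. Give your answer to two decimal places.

Pre-tax equilibrium: 94 - Q = 79 + 4.5Q gives Q* = 2.7273, P* = 91.2727.
A tax on sellers shifts supply up by 7: 94 - Q = 79 + 4.5Q + 7, so Q_t = 1.4545. Buyers pay P_b = 92.5455; sellers receive P_s = P_b - 7 = 85.5455.
Consumer surplus is the triangle under demand above P_b: (1/2)(1.4545)(94 - 92.5455) = 1.0579.

1.06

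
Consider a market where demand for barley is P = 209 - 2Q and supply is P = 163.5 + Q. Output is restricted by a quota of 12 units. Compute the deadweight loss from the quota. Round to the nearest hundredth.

Without the quota, 209 - 2Q = 163.5 + Q gives Q* = 15.1667.
At Q = 12 the demand price is 209 - 2(12) = 185 and the supply price is 163.5 + (12) = 175.5.
Deadweight loss is the triangle between the curves from 12 to 15.1667: (1/2)(185 - 175.5)(15.1667 - 12) = 15.0417.

15.04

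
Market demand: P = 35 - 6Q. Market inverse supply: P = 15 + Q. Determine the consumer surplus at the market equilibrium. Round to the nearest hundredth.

24.49

Equilibrium: 35 - 6Q = 15 + Q, so Q* = 2.8571 and P* = 17.8571.
CS is the area between the demand curve and P* from 0 to Q*: (1/2)(2.8571)(17.1429) = 24.4898.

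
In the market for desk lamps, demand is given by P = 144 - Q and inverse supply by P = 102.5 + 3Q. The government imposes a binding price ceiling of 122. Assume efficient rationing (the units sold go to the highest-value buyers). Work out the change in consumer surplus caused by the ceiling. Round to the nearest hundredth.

68.05

Free-market equilibrium: 144 - Q = 102.5 + 3Q gives Q* = 10.375, P* = 133.625.
At P = 122, sellers supply (122 - 102.5)/3 = 6.5 while buyers want more, so the quantity traded is 6.5 at price 122.
CS goes from (1/2)(10.375)(10.375) = 53.8203 to 121.875 (computed as (144 - 122)(6.5) - (1/2)(1)(6.5)^2), a change of 68.0547.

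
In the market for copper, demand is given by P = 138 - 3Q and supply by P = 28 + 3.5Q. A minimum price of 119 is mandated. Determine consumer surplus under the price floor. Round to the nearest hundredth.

Without the control, 138 - 3Q = 28 + 3.5Q so Q* = 16.9231 and P* = 87.2308.
At P = 119, buyers demand (138 - 119)/3 = 6.3333 while sellers would supply more, so the quantity traded is 6.3333 at price 119.
CS is the triangle under demand above 119: (1/2)(6.3333)(138 - 119) = 60.1667.

60.17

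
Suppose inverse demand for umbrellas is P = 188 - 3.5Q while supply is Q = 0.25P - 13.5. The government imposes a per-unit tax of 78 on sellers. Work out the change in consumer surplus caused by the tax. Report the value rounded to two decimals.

Rewriting supply in inverse form: P = 54 + 4Q.
Without the tax, 188 - 3.5Q = 54 + 4Q so Q* = 17.8667 and P* = 125.4667.
A tax on sellers shifts supply up by 78: 188 - 3.5Q = 54 + 4Q + 78, so Q_t = 7.4667. Buyers pay P_b = 161.8667; sellers receive P_s = P_b - 78 = 83.8667.
CS falls from (1/2)(17.8667)(62.5333) = 558.6311 to (1/2)(7.4667)(26.1333) = 97.5644, a change of -461.0667.

-461.07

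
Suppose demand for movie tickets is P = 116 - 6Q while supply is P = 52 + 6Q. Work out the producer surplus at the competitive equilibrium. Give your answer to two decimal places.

Equilibrium: 116 - 6Q = 52 + 6Q, so Q* = 5.3333 and P* = 84.
The supply curve's price intercept is 52, so PS = (1/2)(Q*)(P* - 52) = (1/2)(5.3333)(32) = 85.3333.

85.33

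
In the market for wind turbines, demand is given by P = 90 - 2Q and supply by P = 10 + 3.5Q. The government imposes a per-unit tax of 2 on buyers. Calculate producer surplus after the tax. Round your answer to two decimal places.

Pre-tax equilibrium: 90 - 2Q = 10 + 3.5Q gives Q* = 14.5455, P* = 60.9091.
With the tax, buyers' net willingness to pay falls by 2: (90 - 2) - 2Q = 10 + 3.5Q, so Q_t = 14.1818. Buyers pay P_b = 61.6364; sellers receive P_s = P_b - 2 = 59.6364.
Producer surplus is the triangle above supply below P_s: (1/2)(14.1818)(59.6364 - 10) = 351.9669.

351.97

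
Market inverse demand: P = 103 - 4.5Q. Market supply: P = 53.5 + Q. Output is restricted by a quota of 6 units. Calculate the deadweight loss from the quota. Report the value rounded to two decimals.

24.75

Without the quota, 103 - 4.5Q = 53.5 + Q gives Q* = 9.
At Q = 6 the demand price is 103 - 4.5(6) = 76 and the supply price is 53.5 + (6) = 59.5.
Deadweight loss is the triangle between the curves from 6 to 9: (1/2)(76 - 59.5)(9 - 6) = 24.75.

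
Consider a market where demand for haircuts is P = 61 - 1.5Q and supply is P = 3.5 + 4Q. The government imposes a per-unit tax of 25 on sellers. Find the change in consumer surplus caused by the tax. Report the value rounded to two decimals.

-55.79

Pre-tax equilibrium: 61 - 1.5Q = 3.5 + 4Q gives Q* = 10.4545, P* = 45.3182.
With the tax, sellers need 25 more per unit: 61 - 1.5Q = 3.5 + 4Q + 25, so Q_t = 5.9091. Buyers pay P_b = 52.1364; sellers receive P_s = P_b - 25 = 27.1364.
CS falls from (1/2)(10.4545)(15.6818) = 81.9731 to (1/2)(5.9091)(8.8636) = 26.188, a change of -55.7851.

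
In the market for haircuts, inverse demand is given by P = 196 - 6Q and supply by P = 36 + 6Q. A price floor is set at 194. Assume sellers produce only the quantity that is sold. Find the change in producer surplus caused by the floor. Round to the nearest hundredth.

Free-market equilibrium: 196 - 6Q = 36 + 6Q gives Q* = 13.3333, P* = 116.
At P = 194, buyers demand (196 - 194)/6 = 0.3333 while sellers would supply more, so the quantity traded is 0.3333 at price 194.
PS goes from (1/2)(13.3333)(80) = 533.3333 to 52.3333 (computed as (194 - 36)(0.3333) - (1/2)(6)(0.3333)^2), a change of -481.

-481.00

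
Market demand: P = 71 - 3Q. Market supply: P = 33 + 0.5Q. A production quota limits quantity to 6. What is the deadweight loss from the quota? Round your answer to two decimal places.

Without the quota, 71 - 3Q = 33 + 0.5Q gives Q* = 10.8571.
At Q = 6 the demand price is 71 - 3(6) = 53 and the supply price is 33 + 0.5(6) = 36.
DWL = (1/2)(gap between curves at 6) x (Q* - 6) = (1/2)(17)(4.8571) = 41.2857.

41.29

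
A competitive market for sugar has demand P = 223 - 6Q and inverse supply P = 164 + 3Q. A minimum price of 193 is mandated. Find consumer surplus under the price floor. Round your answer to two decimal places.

75.00

Free-market equilibrium: 223 - 6Q = 164 + 3Q gives Q* = 6.5556, P* = 183.6667.
At the floor price 193, quantity demanded is (223 - 193)/6 = 5; demand is the short side, so Q = 5 trades at P = 193.
CS is the triangle under demand above 193: (1/2)(5)(223 - 193) = 75.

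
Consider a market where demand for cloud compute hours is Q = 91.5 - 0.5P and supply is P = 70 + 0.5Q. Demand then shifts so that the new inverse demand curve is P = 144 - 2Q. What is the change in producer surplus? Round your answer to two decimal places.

Rewriting demand in inverse form: P = 183 - 2Q.
Initial equilibrium: Q_0 = 45.2, P_0 = 92.6; CS_0 = (1/2)(45.2)(90.4) = 2043.04, PS_0 = (1/2)(45.2)(22.6) = 510.76.
New equilibrium: 144 - 2Q = 70 + 0.5Q gives Q_1 = 29.6, P_1 = 84.8; CS_1 = 876.16, PS_1 = 219.04.
Change in producer surplus = 219.04 - 510.76 = -291.72.

-291.72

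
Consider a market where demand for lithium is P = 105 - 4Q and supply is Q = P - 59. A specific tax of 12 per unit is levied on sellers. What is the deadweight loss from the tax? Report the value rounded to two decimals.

Rewriting supply in inverse form: P = 59 + Q.
Without the tax, 105 - 4Q = 59 + Q so Q* = 9.2 and P* = 68.2.
A tax on sellers shifts supply up by 12: 105 - 4Q = 59 + Q + 12, so Q_t = 6.8. Buyers pay P_b = 77.8; sellers receive P_s = P_b - 12 = 65.8.
Deadweight loss is the triangle between the curves from Q_t to Q*: (1/2)(9.2 - 6.8)(12) = 14.4.

14.40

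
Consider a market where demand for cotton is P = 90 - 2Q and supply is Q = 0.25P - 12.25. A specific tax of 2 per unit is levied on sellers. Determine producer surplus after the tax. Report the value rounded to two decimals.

84.50

Rewriting supply in inverse form: P = 49 + 4Q.
Pre-tax equilibrium: 90 - 2Q = 49 + 4Q gives Q* = 6.8333, P* = 76.3333.
With the tax, sellers need 2 more per unit: 90 - 2Q = 49 + 4Q + 2, so Q_t = 6.5. Buyers pay P_b = 77; sellers receive P_s = P_b - 2 = 75.
PS = (1/2)(Q_t)(P_s - 49) = (1/2)(6.5)(26) = 84.5.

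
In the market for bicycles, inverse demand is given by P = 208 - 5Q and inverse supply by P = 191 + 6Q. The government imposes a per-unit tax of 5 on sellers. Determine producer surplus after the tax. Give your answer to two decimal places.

Without the tax, 208 - 5Q = 191 + 6Q so Q* = 1.5455 and P* = 200.2727.
A tax on sellers shifts supply up by 5: 208 - 5Q = 191 + 6Q + 5, so Q_t = 1.0909. Buyers pay P_b = 202.5455; sellers receive P_s = P_b - 5 = 197.5455.
Producer surplus is the triangle above supply below P_s: (1/2)(1.0909)(197.5455 - 191) = 3.5702.

3.57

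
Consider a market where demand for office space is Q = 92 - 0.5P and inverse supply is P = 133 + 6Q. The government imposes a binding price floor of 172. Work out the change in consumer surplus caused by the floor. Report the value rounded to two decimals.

Rewriting demand in inverse form: P = 184 - 2Q.
Free-market equilibrium: 184 - 2Q = 133 + 6Q gives Q* = 6.375, P* = 171.25.
At the floor price 172, quantity demanded is (184 - 172)/2 = 6; demand is the short side, so Q = 6 trades at P = 172.
CS goes from (1/2)(6.375)(12.75) = 40.6406 to 36 (computed as (184 - 172)(6) - (1/2)(2)(6)^2), a change of -4.6406.

-4.64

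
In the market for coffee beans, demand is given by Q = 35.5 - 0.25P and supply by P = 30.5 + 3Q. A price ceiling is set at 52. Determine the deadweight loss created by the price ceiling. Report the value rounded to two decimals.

Rewriting demand in inverse form: P = 142 - 4Q.
Without the control, 142 - 4Q = 30.5 + 3Q so Q* = 15.9286 and P* = 78.2857.
At P = 52, sellers supply (52 - 30.5)/3 = 7.1667 while buyers want more, so the quantity traded is 7.1667 at price 52.
At Q = 7.1667 the demand price is 113.3333 and the supply price is 52. Deadweight loss is the triangle between the curves from 7.1667 to 15.9286: (1/2)(113.3333 - 52)(15.9286 - 7.1667) = 268.6984.

268.70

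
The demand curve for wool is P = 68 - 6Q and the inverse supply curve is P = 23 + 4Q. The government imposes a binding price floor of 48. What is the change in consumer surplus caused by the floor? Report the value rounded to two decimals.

Free-market equilibrium: 68 - 6Q = 23 + 4Q gives Q* = 4.5, P* = 41.
At the floor price 48, quantity demanded is (68 - 48)/6 = 3.3333; demand is the short side, so Q = 3.3333 trades at P = 48.
CS goes from (1/2)(4.5)(27) = 60.75 to 33.3333 (computed as (68 - 48)(3.3333) - (1/2)(6)(3.3333)^2), a change of -27.4167.

-27.42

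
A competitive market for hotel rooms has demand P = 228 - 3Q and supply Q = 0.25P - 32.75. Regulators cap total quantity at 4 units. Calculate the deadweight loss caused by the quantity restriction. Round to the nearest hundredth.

Rewriting supply in inverse form: P = 131 + 4Q.
Unrestricted equilibrium: Q* = (228 - 131)/(3 + 4) = 13.8571.
At Q = 4 the demand price is 228 - 3(4) = 216 and the supply price is 131 + 4(4) = 147.
DWL = (1/2)(gap between curves at 4) x (Q* - 4) = (1/2)(69)(9.8571) = 340.0714.

340.07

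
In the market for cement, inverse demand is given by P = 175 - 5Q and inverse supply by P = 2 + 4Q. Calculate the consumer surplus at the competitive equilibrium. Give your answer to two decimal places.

923.73

Set 175 - 5Q = 2 + 4Q, which gives 173 = 9Q, so Q* = 19.2222 and P* = 175 - 5(19.2222) = 78.8889.
CS is the area between the demand curve and P* from 0 to Q*: (1/2)(19.2222)(96.1111) = 923.7346.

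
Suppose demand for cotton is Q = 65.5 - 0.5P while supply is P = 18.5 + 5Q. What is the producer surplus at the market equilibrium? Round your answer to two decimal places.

Rewriting demand in inverse form: P = 131 - 2Q.
Equilibrium: 131 - 2Q = 18.5 + 5Q, so Q* = 16.0714 and P* = 98.8571.
The supply curve's price intercept is 18.5, so PS = (1/2)(Q*)(P* - 18.5) = (1/2)(16.0714)(80.3571) = 645.727.

645.73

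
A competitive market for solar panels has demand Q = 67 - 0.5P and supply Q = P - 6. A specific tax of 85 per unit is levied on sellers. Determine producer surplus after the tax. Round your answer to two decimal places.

102.72

Rewriting demand in inverse form: P = 134 - 2Q.
Rewriting supply in inverse form: P = 6 + Q.
Without the tax, 134 - 2Q = 6 + Q so Q* = 42.6667 and P* = 48.6667.
A tax on sellers shifts supply up by 85: 134 - 2Q = 6 + Q + 85, so Q_t = 14.3333. Buyers pay P_b = 105.3333; sellers receive P_s = P_b - 85 = 20.3333.
Producer surplus is the triangle above supply below P_s: (1/2)(14.3333)(20.3333 - 6) = 102.7222.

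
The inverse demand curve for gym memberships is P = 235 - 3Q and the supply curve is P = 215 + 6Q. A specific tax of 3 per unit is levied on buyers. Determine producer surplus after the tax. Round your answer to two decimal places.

10.70

Without the tax, 235 - 3Q = 215 + 6Q so Q* = 2.2222 and P* = 228.3333.
With the tax, buyers' net willingness to pay falls by 3: (235 - 3) - 3Q = 215 + 6Q, so Q_t = 1.8889. Buyers pay P_b = 229.3333; sellers receive P_s = P_b - 3 = 226.3333.
PS = (1/2)(Q_t)(P_s - 215) = (1/2)(1.8889)(11.3333) = 10.7037.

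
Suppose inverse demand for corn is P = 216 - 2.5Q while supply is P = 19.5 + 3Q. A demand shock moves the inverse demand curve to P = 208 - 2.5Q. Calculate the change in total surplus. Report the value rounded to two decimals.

-280.00

Initial equilibrium: Q_0 = 35.7273, P_0 = 126.6818; CS_0 = (1/2)(35.7273)(89.3182) = 1595.5475, PS_0 = (1/2)(35.7273)(107.1818) = 1914.657.
New equilibrium: 208 - 2.5Q = 19.5 + 3Q gives Q_1 = 34.2727, P_1 = 122.3182; CS_1 = 1468.2748, PS_1 = 1761.9298.
Change in total surplus = (1468.2748 + 1761.9298) - (1595.5475 + 1914.657) = -280.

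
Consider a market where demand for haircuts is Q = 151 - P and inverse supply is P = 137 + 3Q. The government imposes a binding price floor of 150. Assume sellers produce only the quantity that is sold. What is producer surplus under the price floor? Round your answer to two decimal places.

Rewriting demand in inverse form: P = 151 - Q.
Without the control, 151 - Q = 137 + 3Q so Q* = 3.5 and P* = 147.5.
At the floor price 150, quantity demanded is (151 - 150)/1 = 1; demand is the short side, so Q = 1 trades at P = 150.
The supply price at Q = 1 is 140. PS is the trapezoid between 150 and supply over [0, 1]: (1/2)[(150 - 137) + (150 - 140)](1) = 11.5.

11.50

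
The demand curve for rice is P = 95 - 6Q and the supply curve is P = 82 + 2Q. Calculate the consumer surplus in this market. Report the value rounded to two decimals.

Set 95 - 6Q = 82 + 2Q, which gives 13 = 8Q, so Q* = 1.625 and P* = 95 - 6(1.625) = 85.25.
CS is the area between the demand curve and P* from 0 to Q*: (1/2)(1.625)(9.75) = 7.9219.

7.92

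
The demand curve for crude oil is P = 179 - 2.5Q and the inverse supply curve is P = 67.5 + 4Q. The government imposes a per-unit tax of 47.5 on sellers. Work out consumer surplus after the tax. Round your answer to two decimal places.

Without the tax, 179 - 2.5Q = 67.5 + 4Q so Q* = 17.1538 and P* = 136.1154.
A tax on sellers shifts supply up by 47.5: 179 - 2.5Q = 67.5 + 4Q + 47.5, so Q_t = 9.8462. Buyers pay P_b = 154.3846; sellers receive P_s = P_b - 47.5 = 106.8846.
CS = (1/2)(Q_t)(179 - P_b) = (1/2)(9.8462)(24.6154) = 121.1834.

121.18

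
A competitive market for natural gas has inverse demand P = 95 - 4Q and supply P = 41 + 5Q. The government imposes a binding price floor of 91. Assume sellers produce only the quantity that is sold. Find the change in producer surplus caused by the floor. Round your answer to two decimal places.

Free-market equilibrium: 95 - 4Q = 41 + 5Q gives Q* = 6, P* = 71.
At the floor price 91, quantity demanded is (95 - 91)/4 = 1; demand is the short side, so Q = 1 trades at P = 91.
PS goes from (1/2)(6)(30) = 90 to 47.5 (computed as (91 - 41)(1) - (1/2)(5)(1)^2), a change of -42.5.

-42.50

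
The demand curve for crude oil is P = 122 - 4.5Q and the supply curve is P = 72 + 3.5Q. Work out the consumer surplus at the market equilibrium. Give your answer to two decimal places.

87.89

Setting demand equal to supply, 50 = 8Q, so Q* = 6.25 and P* = 93.875.
The demand choke price is 122, so CS = (1/2)(Q*)(122 - P*) = (1/2)(6.25)(28.125) = 87.8906.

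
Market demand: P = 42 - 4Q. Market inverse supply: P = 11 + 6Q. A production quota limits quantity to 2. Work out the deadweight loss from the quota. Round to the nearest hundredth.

6.05

Without the quota, 42 - 4Q = 11 + 6Q gives Q* = 3.1.
At Q = 2 the demand price is 42 - 4(2) = 34 and the supply price is 11 + 6(2) = 23.
DWL = (1/2)(gap between curves at 2) x (Q* - 2) = (1/2)(11)(1.1) = 6.05.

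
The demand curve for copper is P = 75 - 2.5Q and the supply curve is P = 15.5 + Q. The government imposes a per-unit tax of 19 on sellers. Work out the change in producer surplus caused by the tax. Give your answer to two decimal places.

-77.55

Pre-tax equilibrium: 75 - 2.5Q = 15.5 + Q gives Q* = 17, P* = 32.5.
A tax on sellers shifts supply up by 19: 75 - 2.5Q = 15.5 + Q + 19, so Q_t = 11.5714. Buyers pay P_b = 46.0714; sellers receive P_s = P_b - 19 = 27.0714.
Producers lose the trapezoid between P_s and P* out to Q_t plus the triangle from Q_t to Q*: change in PS = 66.949 - 144.5 = -77.551.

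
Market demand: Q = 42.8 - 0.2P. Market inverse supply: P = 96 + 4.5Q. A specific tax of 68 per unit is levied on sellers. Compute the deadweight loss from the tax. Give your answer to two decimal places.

243.37

Rewriting demand in inverse form: P = 214 - 5Q.
Without the tax, 214 - 5Q = 96 + 4.5Q so Q* = 12.4211 and P* = 151.8947.
With the tax, sellers need 68 more per unit: 214 - 5Q = 96 + 4.5Q + 68, so Q_t = 5.2632. Buyers pay P_b = 187.6842; sellers receive P_s = P_b - 68 = 119.6842.
Deadweight loss is the triangle between the curves from Q_t to Q*: (1/2)(12.4211 - 5.2632)(68) = 243.3684.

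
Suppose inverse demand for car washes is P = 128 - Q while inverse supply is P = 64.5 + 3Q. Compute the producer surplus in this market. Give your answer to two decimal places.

Equilibrium: 128 - Q = 64.5 + 3Q, so Q* = 15.875 and P* = 112.125.
PS is the area between P* and the supply curve from 0 to Q*: (1/2)(15.875)(47.625) = 378.0234.

378.02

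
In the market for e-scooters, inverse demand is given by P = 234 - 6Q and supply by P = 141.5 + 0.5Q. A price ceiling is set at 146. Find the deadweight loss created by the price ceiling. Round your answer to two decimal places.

88.92

Without the control, 234 - 6Q = 141.5 + 0.5Q so Q* = 14.2308 and P* = 148.6154.
At P = 146, sellers supply (146 - 141.5)/0.5 = 9 while buyers want more, so the quantity traded is 9 at price 146.
At Q = 9 the demand price is 180 and the supply price is 146. Deadweight loss is the triangle between the curves from 9 to 14.2308: (1/2)(180 - 146)(14.2308 - 9) = 88.9231.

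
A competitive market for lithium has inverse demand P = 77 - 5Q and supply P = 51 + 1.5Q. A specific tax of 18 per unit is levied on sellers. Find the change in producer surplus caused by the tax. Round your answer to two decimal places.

Pre-tax equilibrium: 77 - 5Q = 51 + 1.5Q gives Q* = 4, P* = 57.
With the tax, sellers need 18 more per unit: 77 - 5Q = 51 + 1.5Q + 18, so Q_t = 1.2308. Buyers pay P_b = 70.8462; sellers receive P_s = P_b - 18 = 52.8462.
PS falls from (1/2)(4)(6) = 12 to (1/2)(1.2308)(1.8462) = 1.1361, a change of -10.8639.

-10.86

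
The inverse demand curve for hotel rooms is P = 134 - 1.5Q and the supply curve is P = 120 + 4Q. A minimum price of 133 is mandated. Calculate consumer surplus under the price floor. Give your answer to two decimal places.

Free-market equilibrium: 134 - 1.5Q = 120 + 4Q gives Q* = 2.5455, P* = 130.1818.
At the floor price 133, quantity demanded is (134 - 133)/1.5 = 0.6667; demand is the short side, so Q = 0.6667 trades at P = 133.
CS is the triangle under demand above 133: (1/2)(0.6667)(134 - 133) = 0.3333.

0.33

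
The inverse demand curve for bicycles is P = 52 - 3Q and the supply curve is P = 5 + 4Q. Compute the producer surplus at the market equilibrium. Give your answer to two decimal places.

Setting demand equal to supply, 47 = 7Q, so Q* = 6.7143 and P* = 31.8571.
Producer surplus is the triangle above supply below P*: (1/2)(6.7143)(31.8571 - 5) = (1/2)(6.7143)(26.8571) = 90.1633.

90.16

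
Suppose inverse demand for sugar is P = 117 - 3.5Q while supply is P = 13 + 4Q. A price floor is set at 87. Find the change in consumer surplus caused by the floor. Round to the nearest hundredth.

-207.93

Free-market equilibrium: 117 - 3.5Q = 13 + 4Q gives Q* = 13.8667, P* = 68.4667.
At P = 87, buyers demand (117 - 87)/3.5 = 8.5714 while sellers would supply more, so the quantity traded is 8.5714 at price 87.
CS goes from (1/2)(13.8667)(48.5333) = 336.4978 to 128.5714 (computed as (117 - 87)(8.5714) - (1/2)(3.5)(8.5714)^2), a change of -207.9263.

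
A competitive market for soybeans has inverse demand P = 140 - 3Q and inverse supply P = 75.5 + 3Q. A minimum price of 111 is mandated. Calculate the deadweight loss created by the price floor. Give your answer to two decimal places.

Without the control, 140 - 3Q = 75.5 + 3Q so Q* = 10.75 and P* = 107.75.
At P = 111, buyers demand (140 - 111)/3 = 9.6667 while sellers would supply more, so the quantity traded is 9.6667 at price 111.
At Q = 9.6667 the demand price is 111 and the supply price is 104.5. Deadweight loss is the triangle between the curves from 9.6667 to 10.75: (1/2)(111 - 104.5)(10.75 - 9.6667) = 3.5208.

3.52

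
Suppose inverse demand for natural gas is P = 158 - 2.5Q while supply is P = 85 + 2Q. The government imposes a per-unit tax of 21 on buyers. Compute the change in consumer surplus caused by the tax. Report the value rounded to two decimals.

-162.04

Without the tax, 158 - 2.5Q = 85 + 2Q so Q* = 16.2222 and P* = 117.4444.
With the tax, buyers' net willingness to pay falls by 21: (158 - 21) - 2.5Q = 85 + 2Q, so Q_t = 11.5556. Buyers pay P_b = 129.1111; sellers receive P_s = P_b - 21 = 108.1111.
CS falls from (1/2)(16.2222)(40.5556) = 328.9506 to (1/2)(11.5556)(28.8889) = 166.9136, a change of -162.037.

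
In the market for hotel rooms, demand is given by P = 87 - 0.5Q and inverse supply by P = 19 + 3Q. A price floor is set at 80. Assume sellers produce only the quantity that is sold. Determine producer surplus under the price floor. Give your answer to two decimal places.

Free-market equilibrium: 87 - 0.5Q = 19 + 3Q gives Q* = 19.4286, P* = 77.2857.
At the floor price 80, quantity demanded is (87 - 80)/0.5 = 14; demand is the short side, so Q = 14 trades at P = 80.
The supply price at Q = 14 is 61. PS is the trapezoid between 80 and supply over [0, 14]: (1/2)[(80 - 19) + (80 - 61)](14) = 560.

560.00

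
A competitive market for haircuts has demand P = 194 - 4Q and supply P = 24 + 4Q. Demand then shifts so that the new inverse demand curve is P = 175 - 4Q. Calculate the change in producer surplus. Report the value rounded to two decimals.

Initial equilibrium: Q_0 = 21.25, P_0 = 109; CS_0 = (1/2)(21.25)(85) = 903.125, PS_0 = (1/2)(21.25)(85) = 903.125.
New equilibrium: 175 - 4Q = 24 + 4Q gives Q_1 = 18.875, P_1 = 99.5; CS_1 = 712.5312, PS_1 = 712.5312.
Change in producer surplus = 712.5312 - 903.125 = -190.5938.

-190.59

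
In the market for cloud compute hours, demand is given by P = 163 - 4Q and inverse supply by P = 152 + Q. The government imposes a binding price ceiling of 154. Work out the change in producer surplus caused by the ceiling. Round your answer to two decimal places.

Free-market equilibrium: 163 - 4Q = 152 + Q gives Q* = 2.2, P* = 154.2.
At the ceiling price 154, quantity supplied is (154 - 152)/1 = 2; supply is the short side, so Q = 2 trades at P = 154.
PS goes from (1/2)(2.2)(2.2) = 2.42 to 2 (computed as (154 - 152)(2) - (1/2)(1)(2)^2), a change of -0.42.

-0.42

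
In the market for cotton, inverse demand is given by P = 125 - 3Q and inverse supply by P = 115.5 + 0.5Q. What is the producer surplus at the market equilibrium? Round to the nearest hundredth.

1.84

Equilibrium: 125 - 3Q = 115.5 + 0.5Q, so Q* = 2.7143 and P* = 116.8571.
PS is the area between P* and the supply curve from 0 to Q*: (1/2)(2.7143)(1.3571) = 1.8418.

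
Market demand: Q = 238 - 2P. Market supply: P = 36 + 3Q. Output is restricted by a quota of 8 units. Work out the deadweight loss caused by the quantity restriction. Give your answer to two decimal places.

Rewriting demand in inverse form: P = 119 - 0.5Q.
Without the quota, 119 - 0.5Q = 36 + 3Q gives Q* = 23.7143.
At Q = 8 the demand price is 119 - 0.5(8) = 115 and the supply price is 36 + 3(8) = 60.
Deadweight loss is the triangle between the curves from 8 to 23.7143: (1/2)(115 - 60)(23.7143 - 8) = 432.1429.

432.14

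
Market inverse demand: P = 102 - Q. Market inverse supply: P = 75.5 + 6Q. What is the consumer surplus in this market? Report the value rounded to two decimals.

7.17

Setting demand equal to supply, 26.5 = 7Q, so Q* = 3.7857 and P* = 98.2143.
CS is the area between the demand curve and P* from 0 to Q*: (1/2)(3.7857)(3.7857) = 7.1658.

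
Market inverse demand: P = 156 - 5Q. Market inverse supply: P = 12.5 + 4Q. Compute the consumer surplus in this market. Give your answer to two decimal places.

635.56

Setting demand equal to supply, 143.5 = 9Q, so Q* = 15.9444 and P* = 76.2778.
Consumer surplus is the triangle under demand above P*: (1/2)(15.9444)(156 - 76.2778) = (1/2)(15.9444)(79.7222) = 635.5633.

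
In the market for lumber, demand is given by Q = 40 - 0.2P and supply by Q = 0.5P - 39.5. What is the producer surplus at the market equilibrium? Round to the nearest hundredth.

Rewriting demand in inverse form: P = 200 - 5Q.
Rewriting supply in inverse form: P = 79 + 2Q.
Set 200 - 5Q = 79 + 2Q, which gives 121 = 7Q, so Q* = 17.2857 and P* = 200 - 5(17.2857) = 113.5714.
Producer surplus is the triangle above supply below P*: (1/2)(17.2857)(113.5714 - 79) = (1/2)(17.2857)(34.5714) = 298.7959.

298.80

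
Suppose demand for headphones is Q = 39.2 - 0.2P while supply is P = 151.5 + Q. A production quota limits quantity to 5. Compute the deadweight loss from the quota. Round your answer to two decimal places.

Rewriting demand in inverse form: P = 196 - 5Q.
Without the quota, 196 - 5Q = 151.5 + Q gives Q* = 7.4167.
At Q = 5 the demand price is 196 - 5(5) = 171 and the supply price is 151.5 + (5) = 156.5.
Deadweight loss is the triangle between the curves from 5 to 7.4167: (1/2)(171 - 156.5)(7.4167 - 5) = 17.5208.

17.52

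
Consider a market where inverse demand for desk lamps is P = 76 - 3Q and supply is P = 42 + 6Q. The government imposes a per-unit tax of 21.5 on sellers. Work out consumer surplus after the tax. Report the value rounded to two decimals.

2.89

Pre-tax equilibrium: 76 - 3Q = 42 + 6Q gives Q* = 3.7778, P* = 64.6667.
With the tax, sellers need 21.5 more per unit: 76 - 3Q = 42 + 6Q + 21.5, so Q_t = 1.3889. Buyers pay P_b = 71.8333; sellers receive P_s = P_b - 21.5 = 50.3333.
CS = (1/2)(Q_t)(76 - P_b) = (1/2)(1.3889)(4.1667) = 2.8935.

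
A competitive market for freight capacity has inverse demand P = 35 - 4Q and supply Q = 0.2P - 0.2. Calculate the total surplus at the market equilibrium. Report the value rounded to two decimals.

64.22

Rewriting supply in inverse form: P = 1 + 5Q.
Setting demand equal to supply, 34 = 9Q, so Q* = 3.7778 and P* = 19.8889.
Total surplus is the full triangle between the curves from 0 to Q*: (1/2)(3.7778)(35 - 1) = 64.2222.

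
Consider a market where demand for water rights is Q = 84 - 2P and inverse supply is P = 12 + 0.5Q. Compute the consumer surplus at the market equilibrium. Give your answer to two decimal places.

225.00

Rewriting demand in inverse form: P = 42 - 0.5Q.
Equilibrium: 42 - 0.5Q = 12 + 0.5Q, so Q* = 30 and P* = 27.
Consumer surplus is the triangle under demand above P*: (1/2)(30)(42 - 27) = (1/2)(30)(15) = 225.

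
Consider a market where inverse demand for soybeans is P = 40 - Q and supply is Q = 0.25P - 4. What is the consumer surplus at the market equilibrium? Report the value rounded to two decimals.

11.52

Rewriting supply in inverse form: P = 16 + 4Q.
Equilibrium: 40 - Q = 16 + 4Q, so Q* = 4.8 and P* = 35.2.
The demand choke price is 40, so CS = (1/2)(Q*)(40 - P*) = (1/2)(4.8)(4.8) = 11.52.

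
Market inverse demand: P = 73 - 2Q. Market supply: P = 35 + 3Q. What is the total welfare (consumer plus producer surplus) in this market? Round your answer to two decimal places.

Equilibrium: 73 - 2Q = 35 + 3Q, so Q* = 7.6 and P* = 57.8.
CS = (1/2)(7.6)(15.2) = 57.76 and PS = (1/2)(7.6)(22.8) = 86.64, so total surplus = 144.4.

144.40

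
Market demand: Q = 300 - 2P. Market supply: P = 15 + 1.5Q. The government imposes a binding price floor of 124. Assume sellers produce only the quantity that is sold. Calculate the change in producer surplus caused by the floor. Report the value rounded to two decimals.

Rewriting demand in inverse form: P = 150 - 0.5Q.
Without the control, 150 - 0.5Q = 15 + 1.5Q so Q* = 67.5 and P* = 116.25.
At the floor price 124, quantity demanded is (150 - 124)/0.5 = 52; demand is the short side, so Q = 52 trades at P = 124.
PS goes from (1/2)(67.5)(101.25) = 3417.1875 to 3640 (computed as (124 - 15)(52) - (1/2)(1.5)(52)^2), a change of 222.8125.

222.81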